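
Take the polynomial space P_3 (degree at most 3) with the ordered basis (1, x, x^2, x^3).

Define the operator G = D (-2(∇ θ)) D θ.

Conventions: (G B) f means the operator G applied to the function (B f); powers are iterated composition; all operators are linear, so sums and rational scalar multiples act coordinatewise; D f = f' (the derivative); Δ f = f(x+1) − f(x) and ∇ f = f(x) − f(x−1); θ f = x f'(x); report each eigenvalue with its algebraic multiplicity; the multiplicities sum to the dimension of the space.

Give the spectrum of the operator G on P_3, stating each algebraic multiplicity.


λ = 0 (multiplicity 4)

image of 1: 0
image of x: 0
image of x^2: 0
image of x^3: -72
the matrix is upper triangular; its diagonal is (0, 0, 0, 0)
for a triangular matrix the eigenvalues are the diagonal entries, with algebraic multiplicity their repetition count


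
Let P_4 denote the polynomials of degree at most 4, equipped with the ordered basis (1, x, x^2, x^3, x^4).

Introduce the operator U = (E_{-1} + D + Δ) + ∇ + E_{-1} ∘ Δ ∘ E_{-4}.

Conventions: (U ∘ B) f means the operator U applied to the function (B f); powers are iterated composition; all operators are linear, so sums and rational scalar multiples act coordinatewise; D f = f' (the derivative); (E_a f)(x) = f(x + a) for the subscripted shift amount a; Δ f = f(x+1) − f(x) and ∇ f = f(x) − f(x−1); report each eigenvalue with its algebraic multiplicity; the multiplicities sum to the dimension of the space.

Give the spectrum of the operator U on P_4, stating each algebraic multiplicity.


λ = 1 (multiplicity 5)

image of 1: 1
image of x: x + 3
image of x^2: x^2 + 6x - 8
image of x^3: x^3 + 9x^2 - 24x + 62
image of x^4: x^4 + 12x^3 - 48x^2 + 248x - 368
the matrix is upper triangular; its diagonal is (1, 1, 1, 1, 1)
for a triangular matrix the eigenvalues are the diagonal entries, with algebraic multiplicity their repetition count


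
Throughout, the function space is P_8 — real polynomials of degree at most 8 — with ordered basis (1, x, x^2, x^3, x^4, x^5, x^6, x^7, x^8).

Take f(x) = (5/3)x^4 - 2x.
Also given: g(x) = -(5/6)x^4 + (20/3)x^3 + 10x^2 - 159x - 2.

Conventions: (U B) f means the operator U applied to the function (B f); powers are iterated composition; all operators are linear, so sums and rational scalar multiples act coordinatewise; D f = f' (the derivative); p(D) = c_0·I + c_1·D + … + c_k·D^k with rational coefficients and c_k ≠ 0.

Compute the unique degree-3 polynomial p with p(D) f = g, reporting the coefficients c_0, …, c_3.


D^0 f = (5/3)x^4 - 2x
D^1 f = (20/3)x^3 - 2
D^2 f = 20x^2
D^3 f = 40x
matching coefficients of g against c_0 f + c_1 Df + … from the top degree down determines the c_i
solution: c_0 = -1/2, c_1 = 1, c_2 = 1/2, c_3 = -4

c_0 = -1/2, c_1 = 1, c_2 = 1/2, c_3 = -4


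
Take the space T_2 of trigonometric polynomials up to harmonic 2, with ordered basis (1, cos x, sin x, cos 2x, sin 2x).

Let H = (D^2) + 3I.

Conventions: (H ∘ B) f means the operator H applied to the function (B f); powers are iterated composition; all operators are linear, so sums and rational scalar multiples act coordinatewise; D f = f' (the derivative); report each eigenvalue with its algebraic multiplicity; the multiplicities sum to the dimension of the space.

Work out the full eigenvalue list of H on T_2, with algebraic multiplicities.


image of 1: 3
image of cos x: 2cos x
image of sin x: 2sin x
image of cos 2x: -cos 2x
image of sin 2x: -sin 2x
the matrix is diagonal; its diagonal is (3, 2, 2, -1, -1)
for a triangular matrix the eigenvalues are the diagonal entries, with algebraic multiplicity their repetition count

λ = -1 (multiplicity 2), λ = 2 (multiplicity 2), λ = 3 (multiplicity 1)


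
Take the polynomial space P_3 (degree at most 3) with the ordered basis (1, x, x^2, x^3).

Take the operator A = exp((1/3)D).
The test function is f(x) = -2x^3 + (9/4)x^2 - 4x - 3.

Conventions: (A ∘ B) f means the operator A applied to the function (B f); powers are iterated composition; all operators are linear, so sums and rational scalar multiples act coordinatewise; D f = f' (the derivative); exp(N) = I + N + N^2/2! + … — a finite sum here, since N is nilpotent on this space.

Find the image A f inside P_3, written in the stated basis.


the result is g(x) = -2x^3 + (1/4)x^2 - (19/6)x - 449/108

order-1 term: -2x^2 + (3/2)x - 4/3
order-2 term: -(2/3)x + 1/4
order-3 term: -2/27
the series for exp((1/3)D) f terminates at order 3
exp((1/3)D) f = -2x^3 + (1/4)x^2 - (19/6)x - 449/108


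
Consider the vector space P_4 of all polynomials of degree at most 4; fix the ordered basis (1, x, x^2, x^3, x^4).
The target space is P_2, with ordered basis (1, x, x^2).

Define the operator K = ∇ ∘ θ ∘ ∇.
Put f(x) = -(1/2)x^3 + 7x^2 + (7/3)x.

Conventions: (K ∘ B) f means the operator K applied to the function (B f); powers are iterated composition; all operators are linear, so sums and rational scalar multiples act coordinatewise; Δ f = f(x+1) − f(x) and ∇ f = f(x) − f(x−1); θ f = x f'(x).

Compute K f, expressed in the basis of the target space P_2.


the result is g(x) = -6x + 37/2

∇ f = -(3/2)x^2 + (31/2)x - 31/6
θ ∇ f = -3x^2 + (31/2)x
∇ θ ∇ f = -6x + 37/2


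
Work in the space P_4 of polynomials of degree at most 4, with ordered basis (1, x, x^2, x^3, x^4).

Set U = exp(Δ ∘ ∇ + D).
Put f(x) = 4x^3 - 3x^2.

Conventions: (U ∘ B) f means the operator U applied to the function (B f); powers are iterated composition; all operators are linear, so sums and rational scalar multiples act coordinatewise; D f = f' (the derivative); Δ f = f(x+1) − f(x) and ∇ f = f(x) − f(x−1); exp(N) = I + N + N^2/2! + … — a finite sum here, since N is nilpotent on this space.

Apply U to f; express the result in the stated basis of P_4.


order-1 term: 12x^2 + 18x - 6
order-2 term: 12x + 21
order-3 term: 4
the series for exp(Δ ∘ ∇ + D) f terminates at order 3
exp(Δ ∘ ∇ + D) f = 4x^3 + 9x^2 + 30x + 19

the image equals g(x) = 4x^3 + 9x^2 + 30x + 19


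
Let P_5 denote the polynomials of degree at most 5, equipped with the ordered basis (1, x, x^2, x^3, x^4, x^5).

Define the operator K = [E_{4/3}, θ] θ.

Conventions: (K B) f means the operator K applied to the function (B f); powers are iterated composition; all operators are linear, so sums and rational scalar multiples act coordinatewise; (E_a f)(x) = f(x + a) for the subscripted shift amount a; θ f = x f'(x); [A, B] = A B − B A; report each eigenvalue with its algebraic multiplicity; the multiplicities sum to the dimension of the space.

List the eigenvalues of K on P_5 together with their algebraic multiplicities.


λ = 0 (multiplicity 6)

image of 1: 0
image of x: 4/3
image of x^2: (16/3)x + 64/9
image of x^3: 12x^2 + 32x + 64/3
image of x^4: (64/3)x^3 + (256/3)x^2 + (1024/9)x + 4096/81
image of x^5: (100/3)x^4 + (1600/9)x^3 + (3200/9)x^2 + (25600/81)x + 25600/243
the matrix is upper triangular; its diagonal is (0, 0, 0, 0, 0, 0)
for a triangular matrix the eigenvalues are the diagonal entries, with algebraic multiplicity their repetition count


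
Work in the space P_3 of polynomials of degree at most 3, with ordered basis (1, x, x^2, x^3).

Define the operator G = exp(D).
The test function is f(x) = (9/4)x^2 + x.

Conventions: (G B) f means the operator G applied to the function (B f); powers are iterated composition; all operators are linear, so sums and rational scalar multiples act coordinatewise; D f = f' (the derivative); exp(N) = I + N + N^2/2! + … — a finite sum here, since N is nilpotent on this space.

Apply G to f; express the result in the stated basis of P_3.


order-1 term: (9/2)x + 1
order-2 term: 9/4
the series for exp(D) f terminates at order 2
exp(D) f = (9/4)x^2 + (11/2)x + 13/4

the result is g(x) = (9/4)x^2 + (11/2)x + 13/4


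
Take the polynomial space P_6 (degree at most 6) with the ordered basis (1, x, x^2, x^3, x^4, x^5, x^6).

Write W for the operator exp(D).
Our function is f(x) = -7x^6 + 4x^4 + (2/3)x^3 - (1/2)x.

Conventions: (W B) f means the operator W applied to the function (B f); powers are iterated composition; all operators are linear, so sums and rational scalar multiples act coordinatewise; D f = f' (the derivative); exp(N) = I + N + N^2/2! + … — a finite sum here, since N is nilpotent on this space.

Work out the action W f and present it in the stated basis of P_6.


the result is g(x) = -7x^6 - 42x^5 - 101x^4 - (370/3)x^3 - 79x^2 - (49/2)x - 17/6

order-1 term: -42x^5 + 16x^3 + 2x^2 - 1/2
order-2 term: -105x^4 + 24x^2 + 2x
order-3 term: -140x^3 + 16x + 2/3
order-4 term: -105x^2 + 4
order-5 term: -42x
order-6 term: -7
the series for exp(D) f terminates at order 6
exp(D) f = -7x^6 - 42x^5 - 101x^4 - (370/3)x^3 - 79x^2 - (49/2)x - 17/6


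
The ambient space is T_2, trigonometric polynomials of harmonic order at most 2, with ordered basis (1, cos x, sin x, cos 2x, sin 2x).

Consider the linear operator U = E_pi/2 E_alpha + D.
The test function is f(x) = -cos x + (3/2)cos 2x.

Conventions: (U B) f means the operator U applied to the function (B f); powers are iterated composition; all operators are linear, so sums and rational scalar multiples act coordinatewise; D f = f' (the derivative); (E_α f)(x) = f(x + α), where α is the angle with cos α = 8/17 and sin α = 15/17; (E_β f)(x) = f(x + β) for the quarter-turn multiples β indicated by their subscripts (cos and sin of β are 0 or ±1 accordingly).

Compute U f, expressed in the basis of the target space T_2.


E_alpha f = -(8/17)cos x + (15/17)sin x - (483/578)cos 2x - (360/289)sin 2x
E_pi/2 E_alpha f = (15/17)cos x + (8/17)sin x + (483/578)cos 2x + (360/289)sin 2x
D f = sin x - 3sin 2x
(E_pi/2 E_alpha + D) f = (15/17)cos x + (25/17)sin x + (483/578)cos 2x - (507/289)sin 2x

the result is g(x) = (15/17)cos x + (25/17)sin x + (483/578)cos 2x - (507/289)sin 2x


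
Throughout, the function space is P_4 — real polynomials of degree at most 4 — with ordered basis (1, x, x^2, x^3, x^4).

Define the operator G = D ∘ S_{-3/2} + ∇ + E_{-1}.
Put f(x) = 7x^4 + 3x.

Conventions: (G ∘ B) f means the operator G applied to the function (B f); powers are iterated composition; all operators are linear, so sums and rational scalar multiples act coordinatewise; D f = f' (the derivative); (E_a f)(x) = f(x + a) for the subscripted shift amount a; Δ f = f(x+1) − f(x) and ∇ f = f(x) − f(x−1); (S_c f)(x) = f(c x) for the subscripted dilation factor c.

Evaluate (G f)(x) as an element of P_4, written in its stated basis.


the image equals g(x) = 7x^4 + (567/4)x^3 + 3x - 9/2

S_{-3/2} f = (567/16)x^4 - (9/2)x
D S_{-3/2} f = (567/4)x^3 - 9/2
∇ f = 28x^3 - 42x^2 + 28x - 4
E_{-1} f = 7x^4 - 28x^3 + 42x^2 - 25x + 4
(D ∘ S_{-3/2} + ∇ + E_{-1}) f = 7x^4 + (567/4)x^3 + 3x - 9/2


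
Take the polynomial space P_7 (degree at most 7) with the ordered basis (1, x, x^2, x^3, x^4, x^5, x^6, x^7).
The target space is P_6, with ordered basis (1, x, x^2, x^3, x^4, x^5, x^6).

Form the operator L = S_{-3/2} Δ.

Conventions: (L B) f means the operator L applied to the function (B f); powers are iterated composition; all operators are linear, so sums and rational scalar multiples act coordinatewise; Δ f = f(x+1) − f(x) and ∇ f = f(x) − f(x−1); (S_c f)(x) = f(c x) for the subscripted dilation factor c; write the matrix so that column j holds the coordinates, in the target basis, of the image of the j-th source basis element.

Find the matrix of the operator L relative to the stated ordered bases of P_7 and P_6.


the matrix is [[0, 1, 1, 1, 1, 1, 1, 1]; [0, 0, -3, -9/2, -6, -15/2, -9, -21/2]; [0, 0, 0, 27/4, 27/2, 45/2, 135/4, 189/4]; [0, 0, 0, 0, -27/2, -135/4, -135/2, -945/8]; [0, 0, 0, 0, 0, 405/16, 1215/16, 2835/16]; [0, 0, 0, 0, 0, 0, -729/16, -5103/32]; [0, 0, 0, 0, 0, 0, 0, 5103/64]] (rows listed top to bottom)

image of 1: 0
image of x: 1
image of x^2: -3x + 1
image of x^3: (27/4)x^2 - (9/2)x + 1
image of x^4: -(27/2)x^3 + (27/2)x^2 - 6x + 1
image of x^5: (405/16)x^4 - (135/4)x^3 + (45/2)x^2 - (15/2)x + 1
image of x^6: -(729/16)x^5 + (1215/16)x^4 - (135/2)x^3 + (135/4)x^2 - 9x + 1
image of x^7: (5103/64)x^6 - (5103/32)x^5 + (2835/16)x^4 - (945/8)x^3 + (189/4)x^2 - (21/2)x + 1
each image's coordinates form column j of the matrix


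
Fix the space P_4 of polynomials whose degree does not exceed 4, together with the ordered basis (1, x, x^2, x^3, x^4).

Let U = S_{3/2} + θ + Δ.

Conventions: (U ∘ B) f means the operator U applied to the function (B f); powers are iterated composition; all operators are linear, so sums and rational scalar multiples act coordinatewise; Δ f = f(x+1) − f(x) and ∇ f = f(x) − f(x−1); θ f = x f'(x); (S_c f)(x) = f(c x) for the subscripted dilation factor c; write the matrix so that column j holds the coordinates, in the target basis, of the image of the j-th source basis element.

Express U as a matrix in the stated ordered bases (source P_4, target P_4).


image of 1: 1
image of x: (5/2)x + 1
image of x^2: (17/4)x^2 + 2x + 1
image of x^3: (51/8)x^3 + 3x^2 + 3x + 1
image of x^4: (145/16)x^4 + 4x^3 + 6x^2 + 4x + 1
each image's coordinates form column j of the matrix

the matrix is [[1, 1, 1, 1, 1]; [0, 5/2, 2, 3, 4]; [0, 0, 17/4, 3, 6]; [0, 0, 0, 51/8, 4]; [0, 0, 0, 0, 145/16]] (rows listed top to bottom)


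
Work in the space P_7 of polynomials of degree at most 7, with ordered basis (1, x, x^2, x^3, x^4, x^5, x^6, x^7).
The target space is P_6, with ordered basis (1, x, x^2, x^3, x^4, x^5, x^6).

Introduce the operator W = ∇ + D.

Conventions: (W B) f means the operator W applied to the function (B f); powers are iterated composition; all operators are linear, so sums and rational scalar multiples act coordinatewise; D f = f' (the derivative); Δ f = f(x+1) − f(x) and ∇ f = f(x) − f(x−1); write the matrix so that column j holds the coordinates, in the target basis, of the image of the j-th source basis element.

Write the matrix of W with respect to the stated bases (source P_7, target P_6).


image of 1: 0
image of x: 2
image of x^2: 4x - 1
image of x^3: 6x^2 - 3x + 1
image of x^4: 8x^3 - 6x^2 + 4x - 1
image of x^5: 10x^4 - 10x^3 + 10x^2 - 5x + 1
image of x^6: 12x^5 - 15x^4 + 20x^3 - 15x^2 + 6x - 1
image of x^7: 14x^6 - 21x^5 + 35x^4 - 35x^3 + 21x^2 - 7x + 1
each image's coordinates form column j of the matrix

the matrix is [[0, 2, -1, 1, -1, 1, -1, 1]; [0, 0, 4, -3, 4, -5, 6, -7]; [0, 0, 0, 6, -6, 10, -15, 21]; [0, 0, 0, 0, 8, -10, 20, -35]; [0, 0, 0, 0, 0, 10, -15, 35]; [0, 0, 0, 0, 0, 0, 12, -21]; [0, 0, 0, 0, 0, 0, 0, 14]] (rows listed top to bottom)


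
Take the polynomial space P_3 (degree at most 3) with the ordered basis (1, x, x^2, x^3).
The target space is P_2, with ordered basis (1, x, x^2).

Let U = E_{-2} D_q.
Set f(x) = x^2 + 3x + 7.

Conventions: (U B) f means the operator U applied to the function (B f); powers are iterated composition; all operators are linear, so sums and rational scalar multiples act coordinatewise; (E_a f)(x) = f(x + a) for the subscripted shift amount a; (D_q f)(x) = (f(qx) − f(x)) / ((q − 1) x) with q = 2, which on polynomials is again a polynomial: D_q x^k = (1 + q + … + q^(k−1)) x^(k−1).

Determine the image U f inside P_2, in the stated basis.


the result is g(x) = 3x - 3

D_q f = 3x + 3
E_{-2} D_q f = 3x - 3


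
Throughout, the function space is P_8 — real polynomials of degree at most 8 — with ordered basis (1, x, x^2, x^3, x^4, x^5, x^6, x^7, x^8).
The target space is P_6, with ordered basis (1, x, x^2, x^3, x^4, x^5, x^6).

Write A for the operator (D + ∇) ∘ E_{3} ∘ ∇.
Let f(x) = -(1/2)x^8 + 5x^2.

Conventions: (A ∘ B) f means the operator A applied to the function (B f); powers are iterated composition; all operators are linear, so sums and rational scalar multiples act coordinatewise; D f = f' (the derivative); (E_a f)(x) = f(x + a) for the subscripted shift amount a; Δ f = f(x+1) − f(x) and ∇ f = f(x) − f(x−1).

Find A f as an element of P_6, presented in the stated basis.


∇ f = -4x^7 + 14x^6 - 28x^5 + 35x^4 - 28x^3 + 14x^2 + 6x - 9/2
E_{3} ∇ f = -4x^7 - 70x^6 - 532x^5 - 2275x^4 - 5908x^3 - 9310x^2 - 8226x - 6255/2
D (E_{3} ∘ ∇) f = -28x^6 - 420x^5 - 2660x^4 - 9100x^3 - 17724x^2 - 18620x - 8226
∇ (E_{3} ∘ ∇) f = -28x^6 - 336x^5 - 1750x^4 - 5040x^3 - 8428x^2 - 7728x - 3015
(D + ∇) (E_{3} ∘ ∇) f = -56x^6 - 756x^5 - 4410x^4 - 14140x^3 - 26152x^2 - 26348x - 11241

the image equals g(x) = -56x^6 - 756x^5 - 4410x^4 - 14140x^3 - 26152x^2 - 26348x - 11241


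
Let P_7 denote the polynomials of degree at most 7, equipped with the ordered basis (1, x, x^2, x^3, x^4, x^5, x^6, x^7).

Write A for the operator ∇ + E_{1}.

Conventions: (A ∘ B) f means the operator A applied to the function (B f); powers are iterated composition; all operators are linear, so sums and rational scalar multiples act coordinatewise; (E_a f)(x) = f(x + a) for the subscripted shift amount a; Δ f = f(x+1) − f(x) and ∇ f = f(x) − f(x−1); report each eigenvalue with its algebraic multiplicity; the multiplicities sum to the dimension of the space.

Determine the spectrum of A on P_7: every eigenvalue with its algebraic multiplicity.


image of 1: 1
image of x: x + 2
image of x^2: x^2 + 4x
image of x^3: x^3 + 6x^2 + 2
image of x^4: x^4 + 8x^3 + 8x
image of x^5: x^5 + 10x^4 + 20x^2 + 2
image of x^6: x^6 + 12x^5 + 40x^3 + 12x
image of x^7: x^7 + 14x^6 + 70x^4 + 42x^2 + 2
the matrix is upper triangular; its diagonal is (1, 1, 1, 1, 1, 1, 1, 1)
for a triangular matrix the eigenvalues are the diagonal entries, with algebraic multiplicity their repetition count

λ = 1 (multiplicity 8)


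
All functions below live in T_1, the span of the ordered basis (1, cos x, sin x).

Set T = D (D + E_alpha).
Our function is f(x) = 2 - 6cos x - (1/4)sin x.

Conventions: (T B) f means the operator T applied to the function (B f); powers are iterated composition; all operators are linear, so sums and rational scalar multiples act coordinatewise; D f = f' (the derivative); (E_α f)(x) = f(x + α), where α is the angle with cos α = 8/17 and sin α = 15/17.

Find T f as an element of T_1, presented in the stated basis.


the image equals g(x) = (190/17)cos x + (56/17)sin x

D f = -(1/4)cos x + 6sin x
E_alpha f = 2 - (207/68)cos x + (88/17)sin x
(D + E_alpha) f = 2 - (56/17)cos x + (190/17)sin x
D (D + E_alpha) f = (190/17)cos x + (56/17)sin x


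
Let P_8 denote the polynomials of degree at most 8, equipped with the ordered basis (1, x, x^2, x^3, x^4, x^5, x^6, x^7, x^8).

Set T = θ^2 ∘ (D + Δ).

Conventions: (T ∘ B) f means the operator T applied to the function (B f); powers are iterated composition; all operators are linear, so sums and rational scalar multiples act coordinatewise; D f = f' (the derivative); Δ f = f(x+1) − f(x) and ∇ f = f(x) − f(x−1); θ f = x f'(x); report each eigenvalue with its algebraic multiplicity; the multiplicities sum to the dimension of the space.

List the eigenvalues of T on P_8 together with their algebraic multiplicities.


image of 1: 0
image of x: 0
image of x^2: 4x
image of x^3: 24x^2 + 3x
image of x^4: 72x^3 + 24x^2 + 4x
image of x^5: 160x^4 + 90x^3 + 40x^2 + 5x
image of x^6: 300x^5 + 240x^4 + 180x^3 + 60x^2 + 6x
image of x^7: 504x^6 + 525x^5 + 560x^4 + 315x^3 + 84x^2 + 7x
image of x^8: 784x^7 + 1008x^6 + 1400x^5 + 1120x^4 + 504x^3 + 112x^2 + 8x
the matrix is upper triangular; its diagonal is (0, 0, 0, 0, 0, 0, 0, 0, 0)
for a triangular matrix the eigenvalues are the diagonal entries, with algebraic multiplicity their repetition count

λ = 0 (multiplicity 9)


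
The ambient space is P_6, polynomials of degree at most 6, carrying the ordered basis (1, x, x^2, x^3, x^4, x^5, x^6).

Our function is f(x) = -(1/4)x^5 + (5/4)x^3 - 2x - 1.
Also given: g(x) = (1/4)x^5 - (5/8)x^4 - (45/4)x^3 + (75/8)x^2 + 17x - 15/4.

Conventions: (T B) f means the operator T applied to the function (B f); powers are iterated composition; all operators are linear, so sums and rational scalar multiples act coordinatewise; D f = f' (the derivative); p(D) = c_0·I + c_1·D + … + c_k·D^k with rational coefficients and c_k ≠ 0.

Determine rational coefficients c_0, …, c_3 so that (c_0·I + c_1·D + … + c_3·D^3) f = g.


D^0 f = -(1/4)x^5 + (5/4)x^3 - 2x - 1
D^1 f = -(5/4)x^4 + (15/4)x^2 - 2
D^2 f = -5x^3 + (15/2)x
D^3 f = -15x^2 + 15/2
matching coefficients of g against c_0 f + c_1 Df + … from the top degree down determines the c_i
solution: c_0 = -1, c_1 = 1/2, c_2 = 2, c_3 = -1/2

p(D) = -I + (1/2)·D + 2·D^2 − (1/2)·D^3, i.e. c_0 = -1, c_1 = 1/2, c_2 = 2, c_3 = -1/2


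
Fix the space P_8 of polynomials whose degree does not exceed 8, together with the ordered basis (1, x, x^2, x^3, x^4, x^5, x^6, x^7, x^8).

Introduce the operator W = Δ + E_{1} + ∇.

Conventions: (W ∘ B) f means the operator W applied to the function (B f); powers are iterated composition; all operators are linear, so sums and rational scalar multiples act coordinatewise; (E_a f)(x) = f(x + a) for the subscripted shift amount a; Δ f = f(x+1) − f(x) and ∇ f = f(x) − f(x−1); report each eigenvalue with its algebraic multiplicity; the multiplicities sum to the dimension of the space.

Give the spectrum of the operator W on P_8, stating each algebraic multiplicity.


image of 1: 1
image of x: x + 3
image of x^2: x^2 + 6x + 1
image of x^3: x^3 + 9x^2 + 3x + 3
image of x^4: x^4 + 12x^3 + 6x^2 + 12x + 1
image of x^5: x^5 + 15x^4 + 10x^3 + 30x^2 + 5x + 3
image of x^6: x^6 + 18x^5 + 15x^4 + 60x^3 + 15x^2 + 18x + 1
image of x^7: x^7 + 21x^6 + 21x^5 + 105x^4 + 35x^3 + 63x^2 + 7x + 3
image of x^8: x^8 + 24x^7 + 28x^6 + 168x^5 + 70x^4 + 168x^3 + 28x^2 + 24x + 1
the matrix is upper triangular; its diagonal is (1, 1, 1, 1, 1, 1, 1, 1, 1)
for a triangular matrix the eigenvalues are the diagonal entries, with algebraic multiplicity their repetition count

λ = 1 (multiplicity 9)


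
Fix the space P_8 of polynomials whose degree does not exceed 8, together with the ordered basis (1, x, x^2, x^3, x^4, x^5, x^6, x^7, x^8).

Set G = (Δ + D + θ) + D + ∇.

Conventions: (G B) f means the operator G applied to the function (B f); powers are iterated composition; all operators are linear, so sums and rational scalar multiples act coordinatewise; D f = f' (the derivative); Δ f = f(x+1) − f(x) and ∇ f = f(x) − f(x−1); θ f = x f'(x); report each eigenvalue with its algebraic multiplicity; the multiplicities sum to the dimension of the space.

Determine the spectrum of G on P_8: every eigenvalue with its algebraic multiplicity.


image of 1: 0
image of x: x + 4
image of x^2: 2x^2 + 8x
image of x^3: 3x^3 + 12x^2 + 2
image of x^4: 4x^4 + 16x^3 + 8x
image of x^5: 5x^5 + 20x^4 + 20x^2 + 2
image of x^6: 6x^6 + 24x^5 + 40x^3 + 12x
image of x^7: 7x^7 + 28x^6 + 70x^4 + 42x^2 + 2
image of x^8: 8x^8 + 32x^7 + 112x^5 + 112x^3 + 16x
the matrix is upper triangular; its diagonal is (0, 1, 2, 3, 4, 5, 6, 7, 8)
for a triangular matrix the eigenvalues are the diagonal entries, with algebraic multiplicity their repetition count

λ = 0 (multiplicity 1), λ = 1 (multiplicity 1), λ = 2 (multiplicity 1), λ = 3 (multiplicity 1), λ = 4 (multiplicity 1), λ = 5 (multiplicity 1), λ = 6 (multiplicity 1), λ = 7 (multiplicity 1), λ = 8 (multiplicity 1)


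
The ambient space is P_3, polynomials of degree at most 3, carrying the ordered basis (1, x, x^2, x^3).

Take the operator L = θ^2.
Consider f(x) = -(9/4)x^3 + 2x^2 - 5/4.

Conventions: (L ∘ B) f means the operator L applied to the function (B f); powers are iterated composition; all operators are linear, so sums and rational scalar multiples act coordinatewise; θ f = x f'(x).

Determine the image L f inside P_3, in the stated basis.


the result is g(x) = -(81/4)x^3 + 8x^2

θ f = -(27/4)x^3 + 4x^2
θ θ f = -(81/4)x^3 + 8x^2


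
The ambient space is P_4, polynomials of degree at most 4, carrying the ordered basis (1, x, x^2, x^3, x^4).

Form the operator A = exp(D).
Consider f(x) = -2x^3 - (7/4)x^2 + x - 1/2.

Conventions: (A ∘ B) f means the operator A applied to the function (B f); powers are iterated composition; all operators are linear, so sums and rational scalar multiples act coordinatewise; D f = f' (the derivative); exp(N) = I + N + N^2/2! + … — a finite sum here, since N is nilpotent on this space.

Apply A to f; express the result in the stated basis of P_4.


g(x) = -2x^3 - (31/4)x^2 - (17/2)x - 13/4

order-1 term: -6x^2 - (7/2)x + 1
order-2 term: -6x - 7/4
order-3 term: -2
the series for exp(D) f terminates at order 3
exp(D) f = -2x^3 - (31/4)x^2 - (17/2)x - 13/4


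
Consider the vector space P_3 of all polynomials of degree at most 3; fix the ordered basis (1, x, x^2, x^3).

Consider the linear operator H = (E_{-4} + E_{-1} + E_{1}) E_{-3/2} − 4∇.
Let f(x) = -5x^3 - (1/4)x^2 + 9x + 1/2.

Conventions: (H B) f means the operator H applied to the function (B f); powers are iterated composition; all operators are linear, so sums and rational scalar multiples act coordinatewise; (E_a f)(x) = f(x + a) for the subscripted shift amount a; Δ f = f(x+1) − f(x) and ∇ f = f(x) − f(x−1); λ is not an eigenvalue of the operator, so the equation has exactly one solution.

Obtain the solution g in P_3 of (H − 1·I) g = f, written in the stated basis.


write g with unknown coordinates in the stated basis and equate coefficients in (H − 1·I) g = f
solving from the highest basis element down gives g = -(5/2)x^3 - 47x^2 - (6883/16)x - 125661/64
check: H g = -(15/2)x^3 - (189/4)x^2 - (6739/16)x - 125629/64
so H g − 1·g = -5x^3 - (1/4)x^2 + 9x + 1/2 = f ✓

the image equals g(x) = -(5/2)x^3 - 47x^2 - (6883/16)x - 125661/64


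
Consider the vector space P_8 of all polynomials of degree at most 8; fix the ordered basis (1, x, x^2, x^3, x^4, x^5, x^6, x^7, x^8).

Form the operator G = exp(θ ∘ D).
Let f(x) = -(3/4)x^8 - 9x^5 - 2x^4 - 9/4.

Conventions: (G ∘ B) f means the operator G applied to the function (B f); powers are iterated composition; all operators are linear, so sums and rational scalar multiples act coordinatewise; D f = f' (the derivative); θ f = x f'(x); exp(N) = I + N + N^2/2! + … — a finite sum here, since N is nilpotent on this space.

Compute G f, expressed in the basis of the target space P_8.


order-1 term: -42x^7 - 180x^4 - 24x^3
order-2 term: -882x^6 - 1080x^3 - 72x^2
order-3 term: -8820x^5 - 2160x^2 - 48x
order-4 term: -44100x^4 - 1080x
order-5 term: -105840x^3
order-6 term: -105840x^2
order-7 term: -30240x
the series for exp(θ ∘ D) f terminates at order 7
exp(θ ∘ D) f = -(3/4)x^8 - 42x^7 - 882x^6 - 8829x^5 - 44282x^4 - 106944x^3 - 108072x^2 - 31368x - 9/4

the image equals g(x) = -(3/4)x^8 - 42x^7 - 882x^6 - 8829x^5 - 44282x^4 - 106944x^3 - 108072x^2 - 31368x - 9/4


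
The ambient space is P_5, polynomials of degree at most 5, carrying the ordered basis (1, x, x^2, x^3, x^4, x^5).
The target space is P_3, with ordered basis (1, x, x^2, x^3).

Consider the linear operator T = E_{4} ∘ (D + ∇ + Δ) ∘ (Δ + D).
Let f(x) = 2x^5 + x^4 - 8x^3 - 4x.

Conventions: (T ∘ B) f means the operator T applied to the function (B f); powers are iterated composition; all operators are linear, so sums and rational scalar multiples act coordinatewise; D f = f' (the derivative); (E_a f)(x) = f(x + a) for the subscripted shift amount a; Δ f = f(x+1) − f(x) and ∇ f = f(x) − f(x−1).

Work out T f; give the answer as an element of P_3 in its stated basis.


the image equals g(x) = 240x^3 + 3132x^2 + 13564x + 19530

Δ f = 10x^4 + 24x^3 + 2x^2 - 10x - 9
D f = 10x^4 + 4x^3 - 24x^2 - 4
(Δ + D) f = 20x^4 + 28x^3 - 22x^2 - 10x - 13
D (Δ + D) f = 80x^3 + 84x^2 - 44x - 10
∇ (Δ + D) f = 80x^3 - 36x^2 - 48x + 20
Δ (Δ + D) f = 80x^3 + 204x^2 + 120x + 16
(D + ∇ + Δ) (Δ + D) f = 240x^3 + 252x^2 + 28x + 26
E_{4} (D + ∇ + Δ) (Δ + D) f = 240x^3 + 3132x^2 + 13564x + 19530


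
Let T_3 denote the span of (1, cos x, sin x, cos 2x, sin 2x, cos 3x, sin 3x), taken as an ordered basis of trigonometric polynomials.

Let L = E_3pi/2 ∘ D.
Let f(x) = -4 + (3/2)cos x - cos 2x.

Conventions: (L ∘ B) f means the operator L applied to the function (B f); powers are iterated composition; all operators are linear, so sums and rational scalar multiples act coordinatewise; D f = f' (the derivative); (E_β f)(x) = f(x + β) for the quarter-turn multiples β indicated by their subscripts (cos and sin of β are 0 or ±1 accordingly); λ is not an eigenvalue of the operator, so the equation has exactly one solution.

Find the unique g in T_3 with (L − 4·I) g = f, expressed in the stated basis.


write g with unknown coordinates in the stated basis and equate coefficients in (L − 4·I) g = f
solving from the highest basis element down gives g = 1 - (1/2)cos x + (1/5)cos 2x + (1/10)sin 2x
check: L g = -(1/2)cos x - (1/5)cos 2x + (2/5)sin 2x
so L g − 4·g = -4 + (3/2)cos x - cos 2x = f ✓

the result is g(x) = 1 - (1/2)cos x + (1/5)cos 2x + (1/10)sin 2x


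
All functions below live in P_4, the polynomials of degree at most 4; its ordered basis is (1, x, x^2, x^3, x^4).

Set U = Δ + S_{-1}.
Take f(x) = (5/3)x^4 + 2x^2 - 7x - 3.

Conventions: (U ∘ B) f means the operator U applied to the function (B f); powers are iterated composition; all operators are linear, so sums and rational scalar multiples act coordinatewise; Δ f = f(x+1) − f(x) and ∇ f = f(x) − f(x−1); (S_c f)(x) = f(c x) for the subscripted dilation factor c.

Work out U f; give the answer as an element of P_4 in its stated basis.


the result is g(x) = (5/3)x^4 + (20/3)x^3 + 12x^2 + (53/3)x - 19/3

Δ f = (20/3)x^3 + 10x^2 + (32/3)x - 10/3
S_{-1} f = (5/3)x^4 + 2x^2 + 7x - 3
(Δ + S_{-1}) f = (5/3)x^4 + (20/3)x^3 + 12x^2 + (53/3)x - 19/3


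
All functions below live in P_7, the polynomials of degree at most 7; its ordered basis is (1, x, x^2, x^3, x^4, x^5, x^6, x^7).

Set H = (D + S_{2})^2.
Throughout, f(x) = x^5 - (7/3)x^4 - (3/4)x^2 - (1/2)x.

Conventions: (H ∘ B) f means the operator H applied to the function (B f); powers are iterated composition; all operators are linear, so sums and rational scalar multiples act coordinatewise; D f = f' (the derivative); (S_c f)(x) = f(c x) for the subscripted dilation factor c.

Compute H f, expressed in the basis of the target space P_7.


the image equals g(x) = 1024x^5 - (1072/3)x^4 - 204x^3 - 40x^2 - 11x - 3

D f = 5x^4 - (28/3)x^3 - (3/2)x - 1/2
S_{2} f = 32x^5 - (112/3)x^4 - 3x^2 - x
(D + S_{2}) f = 32x^5 - (97/3)x^4 - (28/3)x^3 - 3x^2 - (5/2)x - 1/2
D (D + S_{2}) f = 160x^4 - (388/3)x^3 - 28x^2 - 6x - 5/2
S_{2} (D + S_{2}) f = 1024x^5 - (1552/3)x^4 - (224/3)x^3 - 12x^2 - 5x - 1/2
(D + S_{2}) (D + S_{2}) f = 1024x^5 - (1072/3)x^4 - 204x^3 - 40x^2 - 11x - 3


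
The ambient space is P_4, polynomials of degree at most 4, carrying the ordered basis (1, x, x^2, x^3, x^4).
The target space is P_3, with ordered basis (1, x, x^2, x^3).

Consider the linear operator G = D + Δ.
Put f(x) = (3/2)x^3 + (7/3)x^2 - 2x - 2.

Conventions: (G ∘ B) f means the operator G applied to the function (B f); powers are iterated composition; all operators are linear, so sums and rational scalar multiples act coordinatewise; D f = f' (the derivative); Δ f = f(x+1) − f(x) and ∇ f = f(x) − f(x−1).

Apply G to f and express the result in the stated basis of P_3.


the image equals g(x) = 9x^2 + (83/6)x - 1/6

D f = (9/2)x^2 + (14/3)x - 2
Δ f = (9/2)x^2 + (55/6)x + 11/6
(D + Δ) f = 9x^2 + (83/6)x - 1/6


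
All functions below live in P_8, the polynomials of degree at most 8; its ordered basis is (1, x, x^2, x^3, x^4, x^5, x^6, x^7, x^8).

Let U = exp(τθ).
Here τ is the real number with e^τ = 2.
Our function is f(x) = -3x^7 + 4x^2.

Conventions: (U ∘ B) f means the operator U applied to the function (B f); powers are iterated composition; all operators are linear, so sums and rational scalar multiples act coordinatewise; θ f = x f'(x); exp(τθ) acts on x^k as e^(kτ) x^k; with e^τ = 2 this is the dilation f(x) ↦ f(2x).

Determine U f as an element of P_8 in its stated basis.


g(x) = -384x^7 + 16x^2

exp(τθ) x^k = e^(kτ) x^k; with e^τ = 2 this sends x^k to 2^k x^k
x^2 ↦ 4 x^2
x^7 ↦ 128 x^7
applying this coordinatewise to f: exp(τθ) f = -384x^7 + 16x^2


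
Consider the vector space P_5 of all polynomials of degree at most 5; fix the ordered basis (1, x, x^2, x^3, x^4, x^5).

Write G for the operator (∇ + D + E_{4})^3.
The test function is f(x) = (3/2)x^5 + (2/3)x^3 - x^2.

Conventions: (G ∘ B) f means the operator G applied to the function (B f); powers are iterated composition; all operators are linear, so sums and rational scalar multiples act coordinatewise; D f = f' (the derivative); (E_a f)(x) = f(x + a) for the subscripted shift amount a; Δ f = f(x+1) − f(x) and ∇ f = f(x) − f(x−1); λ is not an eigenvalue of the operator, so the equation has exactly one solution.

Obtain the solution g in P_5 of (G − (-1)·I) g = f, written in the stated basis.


write g with unknown coordinates in the stated basis and equate coefficients in (G − (-1)·I) g = f
solving from the highest basis element down gives g = (3/4)x^5 - (135/4)x^4 + (2839/12)x^3 + (33487/4)x^2 - (192699/2)x - 658543/4
check: G g = (3/4)x^5 + (135/4)x^4 - (2831/12)x^3 - (33491/4)x^2 + (192699/2)x + 658543/4
so G g − (-1)·g = (3/2)x^5 + (2/3)x^3 - x^2 = f ✓

the image equals g(x) = (3/4)x^5 - (135/4)x^4 + (2839/12)x^3 + (33487/4)x^2 - (192699/2)x - 658543/4


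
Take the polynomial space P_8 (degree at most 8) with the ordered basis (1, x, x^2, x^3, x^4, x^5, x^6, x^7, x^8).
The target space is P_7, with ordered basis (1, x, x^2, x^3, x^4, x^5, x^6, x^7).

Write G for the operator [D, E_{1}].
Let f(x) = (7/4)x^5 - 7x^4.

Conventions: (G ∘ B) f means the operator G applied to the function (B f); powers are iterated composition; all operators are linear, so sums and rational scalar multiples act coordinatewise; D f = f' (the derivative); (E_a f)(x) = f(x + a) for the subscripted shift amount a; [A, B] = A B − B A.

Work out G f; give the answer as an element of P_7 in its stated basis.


E_{1} f = (7/4)x^5 + (7/4)x^4 - (21/2)x^3 - (49/2)x^2 - (77/4)x - 21/4
D E_{1} f = (35/4)x^4 + 7x^3 - (63/2)x^2 - 49x - 77/4
D f = (35/4)x^4 - 28x^3
E_{1} D f = (35/4)x^4 + 7x^3 - (63/2)x^2 - 49x - 77/4
[D, E_{1}] f = 0

g(x) = 0


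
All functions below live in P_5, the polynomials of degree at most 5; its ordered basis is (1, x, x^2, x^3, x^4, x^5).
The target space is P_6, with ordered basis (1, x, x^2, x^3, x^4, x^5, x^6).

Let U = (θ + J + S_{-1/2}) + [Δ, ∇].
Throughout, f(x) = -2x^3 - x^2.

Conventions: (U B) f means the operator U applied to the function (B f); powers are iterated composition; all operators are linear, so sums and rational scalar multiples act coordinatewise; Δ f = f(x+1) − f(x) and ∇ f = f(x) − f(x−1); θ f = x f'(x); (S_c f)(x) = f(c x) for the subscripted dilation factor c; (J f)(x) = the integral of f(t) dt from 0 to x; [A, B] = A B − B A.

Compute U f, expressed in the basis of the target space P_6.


θ f = -6x^3 - 2x^2
J f = -(1/2)x^4 - (1/3)x^3
S_{-1/2} f = (1/4)x^3 - (1/4)x^2
(θ + J + S_{-1/2}) f = -(1/2)x^4 - (73/12)x^3 - (9/4)x^2
∇ f = -6x^2 + 4x - 1
Δ ∇ f = -12x - 2
Δ f = -6x^2 - 8x - 3
∇ Δ f = -12x - 2
[Δ, ∇] f = 0
((θ + J + S_{-1/2}) + [Δ, ∇]) f = -(1/2)x^4 - (73/12)x^3 - (9/4)x^2

g(x) = -(1/2)x^4 - (73/12)x^3 - (9/4)x^2


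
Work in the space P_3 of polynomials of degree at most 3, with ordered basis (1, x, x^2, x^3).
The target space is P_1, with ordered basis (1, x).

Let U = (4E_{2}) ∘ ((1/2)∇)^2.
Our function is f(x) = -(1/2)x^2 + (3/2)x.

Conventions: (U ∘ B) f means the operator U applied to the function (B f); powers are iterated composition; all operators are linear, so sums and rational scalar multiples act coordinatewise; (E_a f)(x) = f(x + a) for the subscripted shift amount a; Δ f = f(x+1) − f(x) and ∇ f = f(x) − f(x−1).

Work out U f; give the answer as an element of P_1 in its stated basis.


∇ f = -x + 2
((1/2)∇) f = -(1/2)x + 1
∇ ((1/2)∇) f = -1/2
((1/2)∇) ((1/2)∇) f = -1/4
E_{2} ((1/2)∇)^2 f = -1/4
(4E_{2}) ((1/2)∇)^2 f = -1

g(x) = -1


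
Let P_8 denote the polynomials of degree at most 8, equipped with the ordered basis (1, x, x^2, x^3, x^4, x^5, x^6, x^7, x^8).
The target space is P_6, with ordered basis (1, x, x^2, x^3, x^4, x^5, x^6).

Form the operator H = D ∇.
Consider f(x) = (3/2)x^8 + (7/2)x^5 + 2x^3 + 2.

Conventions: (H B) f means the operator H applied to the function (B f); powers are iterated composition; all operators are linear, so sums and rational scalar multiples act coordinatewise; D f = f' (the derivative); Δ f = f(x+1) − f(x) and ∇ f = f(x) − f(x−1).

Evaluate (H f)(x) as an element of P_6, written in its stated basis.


the result is g(x) = 84x^6 - 252x^5 + 420x^4 - 350x^3 + 147x^2 - 2x - 23/2

∇ f = 12x^7 - 42x^6 + 84x^5 - (175/2)x^4 + 49x^3 - x^2 - (23/2)x + 4
D ∇ f = 84x^6 - 252x^5 + 420x^4 - 350x^3 + 147x^2 - 2x - 23/2


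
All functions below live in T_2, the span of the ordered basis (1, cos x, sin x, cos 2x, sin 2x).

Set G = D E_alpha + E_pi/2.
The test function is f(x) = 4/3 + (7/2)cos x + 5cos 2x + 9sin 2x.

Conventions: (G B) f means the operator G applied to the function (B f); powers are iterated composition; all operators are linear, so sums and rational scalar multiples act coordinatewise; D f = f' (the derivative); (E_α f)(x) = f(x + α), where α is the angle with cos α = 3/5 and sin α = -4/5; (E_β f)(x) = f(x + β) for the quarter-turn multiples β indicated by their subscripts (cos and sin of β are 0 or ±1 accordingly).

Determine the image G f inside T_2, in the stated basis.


E_alpha f = 4/3 + (21/10)cos x + (14/5)sin x - (251/25)cos 2x + (57/25)sin 2x
D E_alpha f = (14/5)cos x - (21/10)sin x + (114/25)cos 2x + (502/25)sin 2x
E_pi/2 f = 4/3 - (7/2)sin x - 5cos 2x - 9sin 2x
(D E_alpha + E_pi/2) f = 4/3 + (14/5)cos x - (28/5)sin x - (11/25)cos 2x + (277/25)sin 2x

g(x) = 4/3 + (14/5)cos x - (28/5)sin x - (11/25)cos 2x + (277/25)sin 2x


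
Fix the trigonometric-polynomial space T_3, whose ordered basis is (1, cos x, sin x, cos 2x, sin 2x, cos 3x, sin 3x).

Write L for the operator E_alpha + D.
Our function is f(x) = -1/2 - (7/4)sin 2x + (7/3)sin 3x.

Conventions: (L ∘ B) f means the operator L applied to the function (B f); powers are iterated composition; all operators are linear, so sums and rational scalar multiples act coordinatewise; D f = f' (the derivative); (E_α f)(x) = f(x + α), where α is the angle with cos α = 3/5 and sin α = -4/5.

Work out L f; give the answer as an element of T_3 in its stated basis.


the result is g(x) = -1/2 - (91/50)cos 2x + (49/100)sin 2x + (2317/375)cos 3x - (273/125)sin 3x

E_alpha f = -1/2 + (42/25)cos 2x + (49/100)sin 2x - (308/375)cos 3x - (273/125)sin 3x
D f = -(7/2)cos 2x + 7cos 3x
(E_alpha + D) f = -1/2 - (91/50)cos 2x + (49/100)sin 2x + (2317/375)cos 3x - (273/125)sin 3x


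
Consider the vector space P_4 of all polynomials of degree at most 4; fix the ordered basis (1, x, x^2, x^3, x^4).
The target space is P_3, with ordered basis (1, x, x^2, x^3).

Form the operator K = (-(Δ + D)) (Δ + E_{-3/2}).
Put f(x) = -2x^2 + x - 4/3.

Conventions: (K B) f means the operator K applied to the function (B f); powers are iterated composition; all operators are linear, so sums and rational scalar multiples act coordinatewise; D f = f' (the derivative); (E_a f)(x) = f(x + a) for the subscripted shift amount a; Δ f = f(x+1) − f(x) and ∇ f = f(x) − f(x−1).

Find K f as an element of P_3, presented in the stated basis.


the result is g(x) = 8x - 4

Δ f = -4x - 1
E_{-3/2} f = -2x^2 + 7x - 22/3
(Δ + E_{-3/2}) f = -2x^2 + 3x - 25/3
Δ (Δ + E_{-3/2}) f = -4x + 1
D (Δ + E_{-3/2}) f = -4x + 3
(Δ + D) (Δ + E_{-3/2}) f = -8x + 4
(-(Δ + D)) (Δ + E_{-3/2}) f = 8x - 4


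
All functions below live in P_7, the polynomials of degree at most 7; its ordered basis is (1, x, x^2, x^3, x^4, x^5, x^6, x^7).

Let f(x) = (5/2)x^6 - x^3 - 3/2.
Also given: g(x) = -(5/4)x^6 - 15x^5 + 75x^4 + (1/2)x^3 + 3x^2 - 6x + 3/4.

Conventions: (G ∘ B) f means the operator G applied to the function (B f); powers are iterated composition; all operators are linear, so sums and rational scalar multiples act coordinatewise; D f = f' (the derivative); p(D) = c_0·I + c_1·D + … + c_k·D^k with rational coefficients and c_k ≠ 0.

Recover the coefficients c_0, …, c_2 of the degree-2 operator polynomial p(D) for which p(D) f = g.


c_0 = -1/2, c_1 = -1, c_2 = 1

D^0 f = (5/2)x^6 - x^3 - 3/2
D^1 f = 15x^5 - 3x^2
D^2 f = 75x^4 - 6x
matching coefficients of g against c_0 f + c_1 Df + … from the top degree down determines the c_i
solution: c_0 = -1/2, c_1 = -1, c_2 = 1
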